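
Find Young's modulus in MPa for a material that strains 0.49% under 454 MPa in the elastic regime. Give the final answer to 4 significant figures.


E = sigma / epsilon
epsilon = 0.49% = 4.9e-03
E = 454 / 4.9e-03
E = 92650 MPa


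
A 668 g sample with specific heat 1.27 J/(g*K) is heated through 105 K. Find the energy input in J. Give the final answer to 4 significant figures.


Q = m * cp * dT
Q = 668 * 1.27 * 105
Q = 89080 J


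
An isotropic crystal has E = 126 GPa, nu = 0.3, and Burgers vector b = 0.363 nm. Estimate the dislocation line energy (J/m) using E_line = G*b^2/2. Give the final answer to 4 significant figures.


Step 1: G = E / (2*(1+nu))
G = 126 / (2*(1+0.3)) = 48.4615 GPa = 4.84615e+10 Pa
Step 2: E_line = G*b^2/2
b = 0.363 nm = 3.63e-10 m
E_line = 0.5 * 4.84615e+10 * (3.63e-10)^2 = 3.193e-09 J/m


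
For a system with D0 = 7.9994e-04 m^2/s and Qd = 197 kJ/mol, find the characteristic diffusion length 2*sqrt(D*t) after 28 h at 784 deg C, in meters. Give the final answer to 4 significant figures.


Step 1: D = D0 * exp(-Qd/(R*T))
T = 1057.15 K
D = 7.9994e-04 * exp(-197e3 / (8.314 * 1057.15)) = 1.47495e-13 m^2/s
Step 2: L = 2*sqrt(D*t)
t = 28 h = 100800 s
L = 2*sqrt(1.47495e-13 * 100800) = 2.439e-04 m


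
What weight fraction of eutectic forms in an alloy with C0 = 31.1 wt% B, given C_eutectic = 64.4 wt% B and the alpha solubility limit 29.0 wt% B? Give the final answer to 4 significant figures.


f_primary = (C_e - C0) / (C_e - C_alpha_max)
f_primary = (64.4 - 31.1) / (64.4 - 29.0)
f_primary = 0.940678
f_eutectic = 1 - 0.940678 = 0.05932


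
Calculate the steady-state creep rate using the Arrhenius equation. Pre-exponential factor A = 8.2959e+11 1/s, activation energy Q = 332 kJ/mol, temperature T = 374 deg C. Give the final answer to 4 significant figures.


rate = A * exp(-Q / (R*T))
T = 374 + 273.15 = 647.15 K
rate = 8.2959e+11 * exp(-332e3 / (8.314 * 647.15))
rate = 1.32e-15 1/s


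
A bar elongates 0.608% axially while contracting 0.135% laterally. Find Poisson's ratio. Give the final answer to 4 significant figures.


nu = -epsilon_lat / epsilon_axial
Lateral strain is contraction (negative), so using magnitudes:
nu = 0.135 / 0.608
nu = 0.222


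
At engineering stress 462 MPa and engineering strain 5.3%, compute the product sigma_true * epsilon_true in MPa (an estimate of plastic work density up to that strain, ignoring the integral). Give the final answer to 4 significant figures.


sigma_true = sigma_eng * (1 + epsilon_eng)
sigma_true = 462 * (1 + 0.053) = 486.486 MPa
epsilon_true = ln(1 + epsilon_eng)
epsilon_true = ln(1 + 0.053) = 0.0516432
sigma_true * epsilon_true = 486.486 * 0.0516432 = 25.12 MPa


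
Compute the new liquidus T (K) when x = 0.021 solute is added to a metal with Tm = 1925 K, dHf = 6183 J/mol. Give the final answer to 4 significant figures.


dT = R*Tm^2*x / dHf
dT = 8.314 * 1925^2 * 0.021 / 6183
dT = 104.639 K
T_new = 1925 - 104.639 = 1820 K


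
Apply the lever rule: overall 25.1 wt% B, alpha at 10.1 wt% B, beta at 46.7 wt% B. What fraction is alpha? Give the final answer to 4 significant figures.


f_alpha = (C_beta - C0) / (C_beta - C_alpha)
f_alpha = (46.7 - 25.1) / (46.7 - 10.1)
f_alpha = 0.5902


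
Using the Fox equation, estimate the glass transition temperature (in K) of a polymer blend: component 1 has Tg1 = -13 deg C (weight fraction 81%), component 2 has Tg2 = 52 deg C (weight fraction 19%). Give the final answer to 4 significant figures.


1/Tg = w1/Tg1 + w2/Tg2 (in Kelvin)
Tg1 = 260.15 K, Tg2 = 325.15 K
1/Tg = 0.81/260.15 + 0.19/325.15
Tg = 270.4 K


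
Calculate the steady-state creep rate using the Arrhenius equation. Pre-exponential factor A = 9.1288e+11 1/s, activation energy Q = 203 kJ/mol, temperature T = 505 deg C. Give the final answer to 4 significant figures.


rate = A * exp(-Q / (R*T))
T = 505 + 273.15 = 778.15 K
rate = 9.1288e+11 * exp(-203e3 / (8.314 * 778.15))
rate = 0.02154 1/s


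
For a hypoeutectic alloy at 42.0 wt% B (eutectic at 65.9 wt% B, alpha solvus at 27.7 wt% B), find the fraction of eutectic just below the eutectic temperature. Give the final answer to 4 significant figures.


f_primary = (C_e - C0) / (C_e - C_alpha_max)
f_primary = (65.9 - 42.0) / (65.9 - 27.7)
f_primary = 0.625654
f_eutectic = 1 - 0.625654 = 0.3743


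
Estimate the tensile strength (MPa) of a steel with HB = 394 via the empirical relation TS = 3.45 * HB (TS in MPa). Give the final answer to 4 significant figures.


TS (MPa) = 3.45 * HB
TS = 3.45 * 394
TS = 1359 MPa


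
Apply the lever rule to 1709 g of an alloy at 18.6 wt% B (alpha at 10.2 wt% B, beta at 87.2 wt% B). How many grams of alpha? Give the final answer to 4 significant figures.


f_alpha = (C_beta - C0) / (C_beta - C_alpha)
f_alpha = (87.2 - 18.6) / (87.2 - 10.2) = 0.890909
m_alpha = f_alpha * m_total = 0.890909 * 1709 = 1523 g


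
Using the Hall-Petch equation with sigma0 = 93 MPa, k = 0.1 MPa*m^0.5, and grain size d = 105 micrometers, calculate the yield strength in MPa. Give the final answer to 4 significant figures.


sigma_y = sigma0 + k / sqrt(d)
d = 105 um = 1.05e-04 m
sigma_y = 93 + 0.1 / sqrt(1.05e-04)
sigma_y = 102.8 MPa


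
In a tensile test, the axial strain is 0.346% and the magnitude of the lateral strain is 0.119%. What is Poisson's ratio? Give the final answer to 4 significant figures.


nu = -epsilon_lat / epsilon_axial
Lateral strain is contraction (negative), so using magnitudes:
nu = 0.119 / 0.346
nu = 0.3439


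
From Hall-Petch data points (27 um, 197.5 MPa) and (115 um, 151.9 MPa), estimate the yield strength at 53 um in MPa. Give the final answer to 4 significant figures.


sigma_y = sigma0 + k / sqrt(d)
1/sqrt(d1) = 1/sqrt(2.7e-05) = 192.45;  1/sqrt(d2) = 93.2505
k = (sigma1 - sigma2) / (1/sqrt(d1) - 1/sqrt(d2)) = (197.5 - 151.9) / (192.45 - 93.2505) = 0.459679 MPa*m^0.5
sigma0 = sigma1 - k/sqrt(d1) = 197.5 - 0.459679*192.45 = 109.035 MPa
sigma_y(d3) = 109.035 + 0.459679 / sqrt(5.3e-05) = 172.2 MPa


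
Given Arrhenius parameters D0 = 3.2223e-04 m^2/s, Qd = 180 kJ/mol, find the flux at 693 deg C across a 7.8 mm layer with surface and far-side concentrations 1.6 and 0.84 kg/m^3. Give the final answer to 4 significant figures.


Step 1: D = D0 * exp(-Qd/(R*T))
T = 693 + 273.15 = 966.15 K
D = 3.2223e-04 * exp(-180e3 / (8.314 * 966.15)) = 5.97259e-14 m^2/s
Step 2: J = D * (C1 - C2) / dx
J = 5.97259e-14 * (1.6 - 0.84) / 7.8e-03
J = 5.819e-12 kg/(m^2*s)


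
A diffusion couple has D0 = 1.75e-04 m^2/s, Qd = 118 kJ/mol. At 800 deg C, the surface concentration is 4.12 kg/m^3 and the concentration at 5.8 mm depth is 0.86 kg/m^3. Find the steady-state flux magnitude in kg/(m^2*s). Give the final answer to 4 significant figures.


Step 1: D = D0 * exp(-Qd/(R*T))
T = 800 + 273.15 = 1073.15 K
D = 1.75e-04 * exp(-118e3 / (8.314 * 1073.15)) = 3.15707e-10 m^2/s
Step 2: J = D * (C1 - C2) / dx
J = 3.15707e-10 * (4.12 - 0.86) / 5.8e-03
J = 1.774e-07 kg/(m^2*s)


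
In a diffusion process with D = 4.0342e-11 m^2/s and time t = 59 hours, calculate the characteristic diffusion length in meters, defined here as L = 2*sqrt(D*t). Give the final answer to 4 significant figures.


t = 59 hr = 212400 s
Diffusion length = 2*sqrt(D*t)
= 2*sqrt(4.0342e-11 * 212400)
= 5.854e-03 m


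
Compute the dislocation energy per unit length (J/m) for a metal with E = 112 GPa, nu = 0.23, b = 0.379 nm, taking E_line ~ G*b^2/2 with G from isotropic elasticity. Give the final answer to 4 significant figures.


Step 1: G = E / (2*(1+nu))
G = 112 / (2*(1+0.23)) = 45.5285 GPa = 4.55285e+10 Pa
Step 2: E_line = G*b^2/2
b = 0.379 nm = 3.79e-10 m
E_line = 0.5 * 4.55285e+10 * (3.79e-10)^2 = 3.27e-09 J/m


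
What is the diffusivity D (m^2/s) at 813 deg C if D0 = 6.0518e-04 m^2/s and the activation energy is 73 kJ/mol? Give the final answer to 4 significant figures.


D = D0 * exp(-Qd / (R*T))
T = 1086.15 K
D = 6.0518e-04 * exp(-73e3 / (8.314 * 1086.15))
D = 1.867e-07 m^2/s


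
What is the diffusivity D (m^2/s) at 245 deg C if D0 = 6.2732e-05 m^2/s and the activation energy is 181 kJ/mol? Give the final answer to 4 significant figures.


D = D0 * exp(-Qd / (R*T))
T = 518.15 K
D = 6.2732e-05 * exp(-181e3 / (8.314 * 518.15))
D = 3.55e-23 m^2/s


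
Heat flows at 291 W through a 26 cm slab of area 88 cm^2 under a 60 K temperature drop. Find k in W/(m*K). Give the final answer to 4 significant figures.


k = Q*L / (A*dT)
L = 0.26 m, A = 8.8e-03 m^2
k = 291 * 0.26 / (8.8e-03 * 60)
k = 143.3 W/(m*K)


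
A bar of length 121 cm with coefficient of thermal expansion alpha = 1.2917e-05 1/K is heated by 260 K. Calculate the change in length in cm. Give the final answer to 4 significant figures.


dL = L0 * alpha * dT
dL = 121 * 1.2917e-05 * 260
dL = 0.4064 cm


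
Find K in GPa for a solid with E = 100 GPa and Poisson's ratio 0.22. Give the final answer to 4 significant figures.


K = E / (3*(1-2*nu))
K = 100 / (3*(1-2*0.22))
K = 59.52 GPa


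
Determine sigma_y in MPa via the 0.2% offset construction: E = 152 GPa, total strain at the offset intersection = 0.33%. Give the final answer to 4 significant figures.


Offset strain = 0.002
Elastic strain at yield = total_strain - offset = 3.3e-03 - 0.002 = 1.3e-03
sigma_y = E * elastic_strain = 152000 * 1.3e-03
sigma_y = 197.6 MPa


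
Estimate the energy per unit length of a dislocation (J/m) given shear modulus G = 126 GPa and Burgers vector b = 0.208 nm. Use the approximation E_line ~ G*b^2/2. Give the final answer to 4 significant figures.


E = G*b^2/2
b = 0.208 nm = 2.08e-10 m
G = 126 GPa = 1.26e+11 Pa
E = 0.5 * 1.26e+11 * (2.08e-10)^2
E = 2.726e-09 J/m


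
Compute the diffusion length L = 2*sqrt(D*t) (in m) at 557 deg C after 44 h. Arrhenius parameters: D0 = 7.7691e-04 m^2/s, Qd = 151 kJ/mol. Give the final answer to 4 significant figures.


Step 1: D = D0 * exp(-Qd/(R*T))
T = 830.15 K
D = 7.7691e-04 * exp(-151e3 / (8.314 * 830.15)) = 2.44803e-13 m^2/s
Step 2: L = 2*sqrt(D*t)
t = 44 h = 158400 s
L = 2*sqrt(2.44803e-13 * 158400) = 3.938e-04 m


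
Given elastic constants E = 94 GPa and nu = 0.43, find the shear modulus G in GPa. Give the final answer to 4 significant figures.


G = E / (2*(1+nu))
G = 94 / (2*(1+0.43))
G = 32.87 GPa


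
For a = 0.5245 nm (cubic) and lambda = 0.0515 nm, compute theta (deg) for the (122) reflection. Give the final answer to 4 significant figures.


d = a / sqrt(h^2+k^2+l^2)
d = 0.5245 / sqrt(9) = 0.174833 nm
lambda = 2*d*sin(theta)  =>  sin(theta) = lambda / (2*d)
sin(theta) = 0.0515 / (2 * 0.174833) = 0.147283
theta = 8.47 deg


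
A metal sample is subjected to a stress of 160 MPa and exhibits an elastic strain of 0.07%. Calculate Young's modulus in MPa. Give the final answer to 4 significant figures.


E = sigma / epsilon
epsilon = 0.07% = 7e-04
E = 160 / 7e-04
E = 228600 MPa


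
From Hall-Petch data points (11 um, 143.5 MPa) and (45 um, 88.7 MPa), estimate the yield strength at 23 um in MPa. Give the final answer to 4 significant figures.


sigma_y = sigma0 + k / sqrt(d)
1/sqrt(d1) = 1/sqrt(1.1e-05) = 301.511;  1/sqrt(d2) = 149.071
k = (sigma1 - sigma2) / (1/sqrt(d1) - 1/sqrt(d2)) = (143.5 - 88.7) / (301.511 - 149.071) = 0.359485 MPa*m^0.5
sigma0 = sigma1 - k/sqrt(d1) = 143.5 - 0.359485*301.511 = 35.1111 MPa
sigma_y(d3) = 35.1111 + 0.359485 / sqrt(2.3e-05) = 110.1 MPa


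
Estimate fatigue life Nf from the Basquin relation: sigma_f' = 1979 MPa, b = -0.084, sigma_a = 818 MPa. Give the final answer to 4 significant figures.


sigma_a = sigma_f' * (2*Nf)^b
2*Nf = (sigma_a / sigma_f')^(1/b)
2*Nf = (818 / 1979)^(1/-0.084)
2*Nf = 36963
Nf = 18480 cycles


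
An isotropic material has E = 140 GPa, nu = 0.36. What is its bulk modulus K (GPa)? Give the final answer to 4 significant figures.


K = E / (3*(1-2*nu))
K = 140 / (3*(1-2*0.36))
K = 166.7 GPa


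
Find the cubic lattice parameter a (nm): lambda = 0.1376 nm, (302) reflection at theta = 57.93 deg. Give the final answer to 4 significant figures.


d = lambda / (2*sin(theta))
d = 0.1376 / (2*sin(57.93 deg))
d = 0.0811895 nm
a = d * sqrt(h^2+k^2+l^2) = 0.0811895 * sqrt(13)
a = 0.2927 nm


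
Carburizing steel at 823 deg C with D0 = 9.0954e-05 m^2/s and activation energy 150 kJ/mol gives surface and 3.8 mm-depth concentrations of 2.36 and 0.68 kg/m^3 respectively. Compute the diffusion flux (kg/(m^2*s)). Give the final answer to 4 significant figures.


Step 1: D = D0 * exp(-Qd/(R*T))
T = 823 + 273.15 = 1096.15 K
D = 9.0954e-05 * exp(-150e3 / (8.314 * 1096.15)) = 6.46607e-12 m^2/s
Step 2: J = D * (C1 - C2) / dx
J = 6.46607e-12 * (2.36 - 0.68) / 3.8e-03
J = 2.859e-09 kg/(m^2*s)


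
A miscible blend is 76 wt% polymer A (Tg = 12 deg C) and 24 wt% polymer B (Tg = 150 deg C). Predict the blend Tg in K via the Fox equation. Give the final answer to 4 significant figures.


1/Tg = w1/Tg1 + w2/Tg2 (in Kelvin)
Tg1 = 285.15 K, Tg2 = 423.15 K
1/Tg = 0.76/285.15 + 0.24/423.15
Tg = 309.4 K


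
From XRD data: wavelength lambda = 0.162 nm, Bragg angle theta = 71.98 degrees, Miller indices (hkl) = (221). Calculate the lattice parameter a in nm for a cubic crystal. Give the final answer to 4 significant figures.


d = lambda / (2*sin(theta))
d = 0.162 / (2*sin(71.98 deg))
d = 0.0851781 nm
a = d * sqrt(h^2+k^2+l^2) = 0.0851781 * sqrt(9)
a = 0.2555 nm


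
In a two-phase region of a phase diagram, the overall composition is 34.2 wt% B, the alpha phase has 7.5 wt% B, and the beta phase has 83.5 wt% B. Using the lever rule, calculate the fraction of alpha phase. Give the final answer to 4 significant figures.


f_alpha = (C_beta - C0) / (C_beta - C_alpha)
f_alpha = (83.5 - 34.2) / (83.5 - 7.5)
f_alpha = 0.6487


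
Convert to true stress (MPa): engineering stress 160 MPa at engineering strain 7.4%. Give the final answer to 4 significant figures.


sigma_true = sigma_eng * (1 + epsilon_eng)
sigma_true = 160 * (1 + 0.074)
sigma_true = 171.8 MPa


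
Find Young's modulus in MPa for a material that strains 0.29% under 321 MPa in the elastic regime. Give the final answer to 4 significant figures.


E = sigma / epsilon
epsilon = 0.29% = 2.9e-03
E = 321 / 2.9e-03
E = 110700 MPa


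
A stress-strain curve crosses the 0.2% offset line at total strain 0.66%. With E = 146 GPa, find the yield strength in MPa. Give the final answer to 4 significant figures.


Offset strain = 0.002
Elastic strain at yield = total_strain - offset = 6.6e-03 - 0.002 = 4.6e-03
sigma_y = E * elastic_strain = 146000 * 4.6e-03
sigma_y = 671.6 MPa


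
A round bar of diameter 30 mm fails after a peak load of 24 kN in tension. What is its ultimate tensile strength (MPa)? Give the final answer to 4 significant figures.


A0 = pi*(d/2)^2 = pi*(30/2)^2 = 706.858 mm^2
UTS = F_max / A0 = 24*1000 / 706.858
UTS = 33.95 MPa


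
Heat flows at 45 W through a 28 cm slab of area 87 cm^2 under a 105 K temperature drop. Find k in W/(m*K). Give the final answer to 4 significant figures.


k = Q*L / (A*dT)
L = 0.28 m, A = 8.7e-03 m^2
k = 45 * 0.28 / (8.7e-03 * 105)
k = 13.79 W/(m*K)


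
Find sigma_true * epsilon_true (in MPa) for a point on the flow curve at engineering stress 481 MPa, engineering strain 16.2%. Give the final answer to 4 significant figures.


sigma_true = sigma_eng * (1 + epsilon_eng)
sigma_true = 481 * (1 + 0.162) = 558.922 MPa
epsilon_true = ln(1 + epsilon_eng)
epsilon_true = ln(1 + 0.162) = 0.150143
sigma_true * epsilon_true = 558.922 * 0.150143 = 83.92 MPa


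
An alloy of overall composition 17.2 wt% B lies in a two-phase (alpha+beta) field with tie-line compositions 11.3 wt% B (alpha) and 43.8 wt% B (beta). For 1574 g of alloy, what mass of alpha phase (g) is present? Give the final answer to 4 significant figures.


f_alpha = (C_beta - C0) / (C_beta - C_alpha)
f_alpha = (43.8 - 17.2) / (43.8 - 11.3) = 0.818462
m_alpha = f_alpha * m_total = 0.818462 * 1574 = 1288 g


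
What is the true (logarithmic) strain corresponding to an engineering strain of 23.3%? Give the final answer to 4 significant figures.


epsilon_true = ln(1 + epsilon_eng)
epsilon_true = ln(1 + 0.233)
epsilon_true = 0.2095


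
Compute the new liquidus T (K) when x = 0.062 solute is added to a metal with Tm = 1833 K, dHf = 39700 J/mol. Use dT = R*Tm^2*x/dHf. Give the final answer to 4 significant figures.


dT = R*Tm^2*x / dHf
dT = 8.314 * 1833^2 * 0.062 / 39700
dT = 43.6251 K
T_new = 1833 - 43.6251 = 1789 K


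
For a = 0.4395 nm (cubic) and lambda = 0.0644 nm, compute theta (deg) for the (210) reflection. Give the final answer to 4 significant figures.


d = a / sqrt(h^2+k^2+l^2)
d = 0.4395 / sqrt(5) = 0.19655 nm
lambda = 2*d*sin(theta)  =>  sin(theta) = lambda / (2*d)
sin(theta) = 0.0644 / (2 * 0.19655) = 0.163826
theta = 9.429 deg


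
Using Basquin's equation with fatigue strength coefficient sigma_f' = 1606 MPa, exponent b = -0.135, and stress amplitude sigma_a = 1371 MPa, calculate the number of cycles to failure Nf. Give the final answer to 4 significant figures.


sigma_a = sigma_f' * (2*Nf)^b
2*Nf = (sigma_a / sigma_f')^(1/b)
2*Nf = (1371 / 1606)^(1/-0.135)
2*Nf = 3.22811
Nf = 1.614 cycles


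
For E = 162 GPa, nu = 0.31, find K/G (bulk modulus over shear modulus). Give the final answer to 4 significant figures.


G = E / (2*(1+nu))
G = 162 / (2*(1+0.31)) = 61.8321 GPa
K = E / (3*(1-2*nu))
K = 162 / (3*(1-2*0.31)) = 142.105 GPa
K/G = 142.105 / 61.8321 = 2.298


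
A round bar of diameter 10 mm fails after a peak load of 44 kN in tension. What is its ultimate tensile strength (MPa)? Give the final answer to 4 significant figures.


A0 = pi*(d/2)^2 = pi*(10/2)^2 = 78.5398 mm^2
UTS = F_max / A0 = 44*1000 / 78.5398
UTS = 560.2 MPa


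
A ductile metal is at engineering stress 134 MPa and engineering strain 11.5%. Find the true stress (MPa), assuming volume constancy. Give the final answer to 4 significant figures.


sigma_true = sigma_eng * (1 + epsilon_eng)
sigma_true = 134 * (1 + 0.115)
sigma_true = 149.4 MPa


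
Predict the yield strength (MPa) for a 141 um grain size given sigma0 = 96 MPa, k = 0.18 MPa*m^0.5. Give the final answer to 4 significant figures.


sigma_y = sigma0 + k / sqrt(d)
d = 141 um = 1.41e-04 m
sigma_y = 96 + 0.18 / sqrt(1.41e-04)
sigma_y = 111.2 MPa


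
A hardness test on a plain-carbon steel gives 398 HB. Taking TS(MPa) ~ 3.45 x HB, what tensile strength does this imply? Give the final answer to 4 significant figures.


TS (MPa) = 3.45 * HB
TS = 3.45 * 398
TS = 1373 MPa


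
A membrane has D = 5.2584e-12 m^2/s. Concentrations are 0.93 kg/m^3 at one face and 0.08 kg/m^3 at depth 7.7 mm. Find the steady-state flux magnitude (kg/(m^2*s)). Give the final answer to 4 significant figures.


J = -D * (dC/dx) = D * (C1 - C2) / dx
J = 5.2584e-12 * (0.93 - 0.08) / 7.7e-03
J = 5.805e-10 kg/(m^2*s)


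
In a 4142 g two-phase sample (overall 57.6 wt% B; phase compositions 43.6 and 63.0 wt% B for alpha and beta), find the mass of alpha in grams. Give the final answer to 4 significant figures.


f_alpha = (C_beta - C0) / (C_beta - C_alpha)
f_alpha = (63.0 - 57.6) / (63.0 - 43.6) = 0.278351
m_alpha = f_alpha * m_total = 0.278351 * 4142 = 1153 g


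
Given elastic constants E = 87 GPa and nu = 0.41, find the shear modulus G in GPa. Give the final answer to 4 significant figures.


G = E / (2*(1+nu))
G = 87 / (2*(1+0.41))
G = 30.85 GPa


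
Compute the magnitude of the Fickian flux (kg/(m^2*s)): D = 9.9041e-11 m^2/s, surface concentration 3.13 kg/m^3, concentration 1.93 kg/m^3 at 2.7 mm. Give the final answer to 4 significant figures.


J = -D * (dC/dx) = D * (C1 - C2) / dx
J = 9.9041e-11 * (3.13 - 1.93) / 2.7e-03
J = 4.402e-08 kg/(m^2*s)


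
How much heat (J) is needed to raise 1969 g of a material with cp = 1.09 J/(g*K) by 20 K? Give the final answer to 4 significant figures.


Q = m * cp * dT
Q = 1969 * 1.09 * 20
Q = 42920 J


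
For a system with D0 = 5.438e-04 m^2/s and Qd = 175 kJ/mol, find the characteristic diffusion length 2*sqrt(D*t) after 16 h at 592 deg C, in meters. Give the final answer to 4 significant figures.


Step 1: D = D0 * exp(-Qd/(R*T))
T = 865.15 K
D = 5.438e-04 * exp(-175e3 / (8.314 * 865.15)) = 1.47635e-14 m^2/s
Step 2: L = 2*sqrt(D*t)
t = 16 h = 57600 s
L = 2*sqrt(1.47635e-14 * 57600) = 5.832e-05 m


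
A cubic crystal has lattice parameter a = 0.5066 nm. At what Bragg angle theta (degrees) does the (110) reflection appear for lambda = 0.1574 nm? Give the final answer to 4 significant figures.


d = a / sqrt(h^2+k^2+l^2)
d = 0.5066 / sqrt(2) = 0.35822 nm
lambda = 2*d*sin(theta)  =>  sin(theta) = lambda / (2*d)
sin(theta) = 0.1574 / (2 * 0.35822) = 0.219697
theta = 12.69 deg


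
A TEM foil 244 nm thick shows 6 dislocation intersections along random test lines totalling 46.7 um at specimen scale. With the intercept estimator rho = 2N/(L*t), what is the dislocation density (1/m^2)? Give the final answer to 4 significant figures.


rho = 2N / (L * t)
L = 46.7 um = 4.67e-05 m, t = 244 nm = 2.44e-07 m
rho = 2 * 6 / (4.67e-05 * 2.44e-07)
rho = 1.053e+12 1/m^2


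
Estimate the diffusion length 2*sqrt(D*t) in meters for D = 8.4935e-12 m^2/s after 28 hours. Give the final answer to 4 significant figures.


t = 28 hr = 100800 s
Diffusion length = 2*sqrt(D*t)
= 2*sqrt(8.4935e-12 * 100800)
= 1.851e-03 m


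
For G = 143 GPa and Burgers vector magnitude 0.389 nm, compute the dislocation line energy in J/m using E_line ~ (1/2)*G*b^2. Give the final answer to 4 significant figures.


E = G*b^2/2
b = 0.389 nm = 3.89e-10 m
G = 143 GPa = 1.43e+11 Pa
E = 0.5 * 1.43e+11 * (3.89e-10)^2
E = 1.082e-08 J/m


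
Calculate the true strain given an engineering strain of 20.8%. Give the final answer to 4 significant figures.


epsilon_true = ln(1 + epsilon_eng)
epsilon_true = ln(1 + 0.208)
epsilon_true = 0.189


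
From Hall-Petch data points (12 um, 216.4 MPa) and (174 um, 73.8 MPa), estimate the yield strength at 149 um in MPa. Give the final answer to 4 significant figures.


sigma_y = sigma0 + k / sqrt(d)
1/sqrt(d1) = 1/sqrt(1.2e-05) = 288.675;  1/sqrt(d2) = 75.8098
k = (sigma1 - sigma2) / (1/sqrt(d1) - 1/sqrt(d2)) = (216.4 - 73.8) / (288.675 - 75.8098) = 0.669907 MPa*m^0.5
sigma0 = sigma1 - k/sqrt(d1) = 216.4 - 0.669907*288.675 = 23.0145 MPa
sigma_y(d3) = 23.0145 + 0.669907 / sqrt(1.49e-04) = 77.9 MPa


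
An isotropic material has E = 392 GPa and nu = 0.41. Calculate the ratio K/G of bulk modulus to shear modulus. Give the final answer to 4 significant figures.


G = E / (2*(1+nu))
G = 392 / (2*(1+0.41)) = 139.007 GPa
K = E / (3*(1-2*nu))
K = 392 / (3*(1-2*0.41)) = 725.926 GPa
K/G = 725.926 / 139.007 = 5.222


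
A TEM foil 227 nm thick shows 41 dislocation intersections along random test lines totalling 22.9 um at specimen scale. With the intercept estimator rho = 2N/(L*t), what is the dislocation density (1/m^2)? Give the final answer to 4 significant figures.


rho = 2N / (L * t)
L = 22.9 um = 2.29e-05 m, t = 227 nm = 2.27e-07 m
rho = 2 * 41 / (2.29e-05 * 2.27e-07)
rho = 1.577e+13 1/m^2


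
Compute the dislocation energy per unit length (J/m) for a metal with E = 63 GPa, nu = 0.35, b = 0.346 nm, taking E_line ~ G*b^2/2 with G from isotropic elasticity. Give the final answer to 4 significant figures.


Step 1: G = E / (2*(1+nu))
G = 63 / (2*(1+0.35)) = 23.3333 GPa = 2.33333e+10 Pa
Step 2: E_line = G*b^2/2
b = 0.346 nm = 3.46e-10 m
E_line = 0.5 * 2.33333e+10 * (3.46e-10)^2 = 1.397e-09 J/m


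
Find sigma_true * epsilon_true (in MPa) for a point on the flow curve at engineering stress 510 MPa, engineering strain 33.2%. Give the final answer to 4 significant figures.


sigma_true = sigma_eng * (1 + epsilon_eng)
sigma_true = 510 * (1 + 0.332) = 679.32 MPa
epsilon_true = ln(1 + epsilon_eng)
epsilon_true = ln(1 + 0.332) = 0.286682
sigma_true * epsilon_true = 679.32 * 0.286682 = 194.7 MPa


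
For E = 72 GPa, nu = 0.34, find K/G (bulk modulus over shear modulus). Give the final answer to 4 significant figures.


G = E / (2*(1+nu))
G = 72 / (2*(1+0.34)) = 26.8657 GPa
K = E / (3*(1-2*nu))
K = 72 / (3*(1-2*0.34)) = 75 GPa
K/G = 75 / 26.8657 = 2.792


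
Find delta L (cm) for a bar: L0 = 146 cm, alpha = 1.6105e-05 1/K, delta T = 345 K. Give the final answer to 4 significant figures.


dL = L0 * alpha * dT
dL = 146 * 1.6105e-05 * 345
dL = 0.8112 cm


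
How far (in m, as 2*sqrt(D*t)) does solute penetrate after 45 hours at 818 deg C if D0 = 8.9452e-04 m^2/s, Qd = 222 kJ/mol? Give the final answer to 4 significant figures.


Step 1: D = D0 * exp(-Qd/(R*T))
T = 1091.15 K
D = 8.9452e-04 * exp(-222e3 / (8.314 * 1091.15)) = 2.10768e-14 m^2/s
Step 2: L = 2*sqrt(D*t)
t = 45 h = 162000 s
L = 2*sqrt(2.10768e-14 * 162000) = 1.169e-04 m


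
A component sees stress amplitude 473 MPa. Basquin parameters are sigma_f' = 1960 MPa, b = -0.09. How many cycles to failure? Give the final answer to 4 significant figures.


sigma_a = sigma_f' * (2*Nf)^b
2*Nf = (sigma_a / sigma_f')^(1/b)
2*Nf = (473 / 1960)^(1/-0.09)
2*Nf = 7.24342e+06
Nf = 3.622e+06 cycles


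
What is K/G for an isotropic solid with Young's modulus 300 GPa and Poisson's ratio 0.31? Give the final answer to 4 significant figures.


G = E / (2*(1+nu))
G = 300 / (2*(1+0.31)) = 114.504 GPa
K = E / (3*(1-2*nu))
K = 300 / (3*(1-2*0.31)) = 263.158 GPa
K/G = 263.158 / 114.504 = 2.298


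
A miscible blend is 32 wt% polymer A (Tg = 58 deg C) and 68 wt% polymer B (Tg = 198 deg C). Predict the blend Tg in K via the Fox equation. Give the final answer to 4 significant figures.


1/Tg = w1/Tg1 + w2/Tg2 (in Kelvin)
Tg1 = 331.15 K, Tg2 = 471.15 K
1/Tg = 0.32/331.15 + 0.68/471.15
Tg = 415 K


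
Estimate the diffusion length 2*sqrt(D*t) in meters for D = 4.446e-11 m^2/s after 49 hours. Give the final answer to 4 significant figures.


t = 49 hr = 176400 s
Diffusion length = 2*sqrt(D*t)
= 2*sqrt(4.446e-11 * 176400)
= 5.601e-03 m


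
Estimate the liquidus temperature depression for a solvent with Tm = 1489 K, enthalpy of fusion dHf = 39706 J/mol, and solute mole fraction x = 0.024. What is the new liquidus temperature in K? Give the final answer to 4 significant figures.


dT = R*Tm^2*x / dHf
dT = 8.314 * 1489^2 * 0.024 / 39706
dT = 11.1418 K
T_new = 1489 - 11.1418 = 1478 K


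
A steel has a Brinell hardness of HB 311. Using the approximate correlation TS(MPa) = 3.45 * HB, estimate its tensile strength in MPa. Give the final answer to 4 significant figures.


TS (MPa) = 3.45 * HB
TS = 3.45 * 311
TS = 1073 MPa


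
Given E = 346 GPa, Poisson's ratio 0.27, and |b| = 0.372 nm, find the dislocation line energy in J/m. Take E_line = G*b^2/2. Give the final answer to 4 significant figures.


Step 1: G = E / (2*(1+nu))
G = 346 / (2*(1+0.27)) = 136.22 GPa = 1.3622e+11 Pa
Step 2: E_line = G*b^2/2
b = 0.372 nm = 3.72e-10 m
E_line = 0.5 * 1.3622e+11 * (3.72e-10)^2 = 9.425e-09 J/m


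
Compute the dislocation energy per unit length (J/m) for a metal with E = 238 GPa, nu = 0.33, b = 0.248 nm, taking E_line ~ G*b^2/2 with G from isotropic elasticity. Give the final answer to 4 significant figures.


Step 1: G = E / (2*(1+nu))
G = 238 / (2*(1+0.33)) = 89.4737 GPa = 8.94737e+10 Pa
Step 2: E_line = G*b^2/2
b = 0.248 nm = 2.48e-10 m
E_line = 0.5 * 8.94737e+10 * (2.48e-10)^2 = 2.751e-09 J/m


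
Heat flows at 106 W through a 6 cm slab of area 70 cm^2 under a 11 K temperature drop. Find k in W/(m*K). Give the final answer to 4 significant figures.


k = Q*L / (A*dT)
L = 0.06 m, A = 7e-03 m^2
k = 106 * 0.06 / (7e-03 * 11)
k = 82.6 W/(m*K)


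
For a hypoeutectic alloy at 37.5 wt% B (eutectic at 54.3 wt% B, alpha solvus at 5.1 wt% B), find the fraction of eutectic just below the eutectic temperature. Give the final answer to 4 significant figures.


f_primary = (C_e - C0) / (C_e - C_alpha_max)
f_primary = (54.3 - 37.5) / (54.3 - 5.1)
f_primary = 0.341463
f_eutectic = 1 - 0.341463 = 0.6585


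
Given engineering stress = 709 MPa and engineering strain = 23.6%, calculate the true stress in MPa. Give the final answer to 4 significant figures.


sigma_true = sigma_eng * (1 + epsilon_eng)
sigma_true = 709 * (1 + 0.236)
sigma_true = 876.3 MPa


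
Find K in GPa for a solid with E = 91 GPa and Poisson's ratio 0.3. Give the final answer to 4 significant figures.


K = E / (3*(1-2*nu))
K = 91 / (3*(1-2*0.3))
K = 75.83 GPa


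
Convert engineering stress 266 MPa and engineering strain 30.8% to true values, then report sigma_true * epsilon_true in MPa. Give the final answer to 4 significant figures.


sigma_true = sigma_eng * (1 + epsilon_eng)
sigma_true = 266 * (1 + 0.308) = 347.928 MPa
epsilon_true = ln(1 + epsilon_eng)
epsilon_true = ln(1 + 0.308) = 0.268499
sigma_true * epsilon_true = 347.928 * 0.268499 = 93.42 MPa


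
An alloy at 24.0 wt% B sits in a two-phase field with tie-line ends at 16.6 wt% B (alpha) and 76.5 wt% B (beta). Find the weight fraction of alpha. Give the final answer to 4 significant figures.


f_alpha = (C_beta - C0) / (C_beta - C_alpha)
f_alpha = (76.5 - 24.0) / (76.5 - 16.6)
f_alpha = 0.8765


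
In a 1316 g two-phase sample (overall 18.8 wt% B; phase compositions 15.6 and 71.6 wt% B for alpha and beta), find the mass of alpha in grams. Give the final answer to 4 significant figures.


f_alpha = (C_beta - C0) / (C_beta - C_alpha)
f_alpha = (71.6 - 18.8) / (71.6 - 15.6) = 0.942857
m_alpha = f_alpha * m_total = 0.942857 * 1316 = 1241 g


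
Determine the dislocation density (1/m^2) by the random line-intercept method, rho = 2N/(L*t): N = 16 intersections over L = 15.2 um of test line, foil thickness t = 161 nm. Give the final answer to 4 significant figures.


rho = 2N / (L * t)
L = 15.2 um = 1.52e-05 m, t = 161 nm = 1.61e-07 m
rho = 2 * 16 / (1.52e-05 * 1.61e-07)
rho = 1.308e+13 1/m^2


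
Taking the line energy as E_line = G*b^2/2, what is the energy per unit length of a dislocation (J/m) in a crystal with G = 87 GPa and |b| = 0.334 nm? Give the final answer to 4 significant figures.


E = G*b^2/2
b = 0.334 nm = 3.34e-10 m
G = 87 GPa = 8.7e+10 Pa
E = 0.5 * 8.7e+10 * (3.34e-10)^2
E = 4.853e-09 J/m


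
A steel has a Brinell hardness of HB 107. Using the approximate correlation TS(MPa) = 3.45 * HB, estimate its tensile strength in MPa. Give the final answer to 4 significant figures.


TS (MPa) = 3.45 * HB
TS = 3.45 * 107
TS = 369.2 MPa


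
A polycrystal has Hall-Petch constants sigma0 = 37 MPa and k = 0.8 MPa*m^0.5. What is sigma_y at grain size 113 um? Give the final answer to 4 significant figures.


sigma_y = sigma0 + k / sqrt(d)
d = 113 um = 1.13e-04 m
sigma_y = 37 + 0.8 / sqrt(1.13e-04)
sigma_y = 112.3 MPa


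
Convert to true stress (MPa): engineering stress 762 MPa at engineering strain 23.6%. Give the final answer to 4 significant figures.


sigma_true = sigma_eng * (1 + epsilon_eng)
sigma_true = 762 * (1 + 0.236)
sigma_true = 941.8 MPa


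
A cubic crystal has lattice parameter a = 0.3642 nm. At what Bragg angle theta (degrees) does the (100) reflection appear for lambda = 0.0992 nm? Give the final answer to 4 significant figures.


d = a / sqrt(h^2+k^2+l^2)
d = 0.3642 / sqrt(1) = 0.3642 nm
lambda = 2*d*sin(theta)  =>  sin(theta) = lambda / (2*d)
sin(theta) = 0.0992 / (2 * 0.3642) = 0.136189
theta = 7.827 deg


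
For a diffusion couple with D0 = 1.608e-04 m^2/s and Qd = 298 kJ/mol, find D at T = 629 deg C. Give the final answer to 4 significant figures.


D = D0 * exp(-Qd / (R*T))
T = 902.15 K
D = 1.608e-04 * exp(-298e3 / (8.314 * 902.15))
D = 8.942e-22 m^2/s


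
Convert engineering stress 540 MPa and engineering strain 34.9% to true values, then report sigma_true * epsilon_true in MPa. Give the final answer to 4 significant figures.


sigma_true = sigma_eng * (1 + epsilon_eng)
sigma_true = 540 * (1 + 0.349) = 728.46 MPa
epsilon_true = ln(1 + epsilon_eng)
epsilon_true = ln(1 + 0.349) = 0.299364
sigma_true * epsilon_true = 728.46 * 0.299364 = 218.1 MPa


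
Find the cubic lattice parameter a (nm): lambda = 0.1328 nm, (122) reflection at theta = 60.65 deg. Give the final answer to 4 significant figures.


d = lambda / (2*sin(theta))
d = 0.1328 / (2*sin(60.65 deg))
d = 0.0761781 nm
a = d * sqrt(h^2+k^2+l^2) = 0.0761781 * sqrt(9)
a = 0.2285 nm


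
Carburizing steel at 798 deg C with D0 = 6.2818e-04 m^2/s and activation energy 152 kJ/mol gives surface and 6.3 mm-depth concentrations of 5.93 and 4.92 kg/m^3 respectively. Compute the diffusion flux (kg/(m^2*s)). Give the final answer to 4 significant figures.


Step 1: D = D0 * exp(-Qd/(R*T))
T = 798 + 273.15 = 1071.15 K
D = 6.2818e-04 * exp(-152e3 / (8.314 * 1071.15)) = 2.4296e-11 m^2/s
Step 2: J = D * (C1 - C2) / dx
J = 2.4296e-11 * (5.93 - 4.92) / 6.3e-03
J = 3.895e-09 kg/(m^2*s)


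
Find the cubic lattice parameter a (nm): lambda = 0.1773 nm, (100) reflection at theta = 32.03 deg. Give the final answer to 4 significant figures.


d = lambda / (2*sin(theta))
d = 0.1773 / (2*sin(32.03 deg))
d = 0.16715 nm
a = d * sqrt(h^2+k^2+l^2) = 0.16715 * sqrt(1)
a = 0.1671 nm


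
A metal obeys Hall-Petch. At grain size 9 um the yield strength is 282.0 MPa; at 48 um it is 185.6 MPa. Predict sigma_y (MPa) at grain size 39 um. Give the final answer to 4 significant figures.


sigma_y = sigma0 + k / sqrt(d)
1/sqrt(d1) = 1/sqrt(9e-06) = 333.333;  1/sqrt(d2) = 144.338
k = (sigma1 - sigma2) / (1/sqrt(d1) - 1/sqrt(d2)) = (282.0 - 185.6) / (333.333 - 144.338) = 0.510064 MPa*m^0.5
sigma0 = sigma1 - k/sqrt(d1) = 282.0 - 0.510064*333.333 = 111.979 MPa
sigma_y(d3) = 111.979 + 0.510064 / sqrt(3.9e-05) = 193.7 MPa


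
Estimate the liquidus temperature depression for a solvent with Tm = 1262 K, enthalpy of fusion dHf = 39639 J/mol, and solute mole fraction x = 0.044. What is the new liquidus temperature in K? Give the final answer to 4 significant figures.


dT = R*Tm^2*x / dHf
dT = 8.314 * 1262^2 * 0.044 / 39639
dT = 14.698 K
T_new = 1262 - 14.698 = 1247 K


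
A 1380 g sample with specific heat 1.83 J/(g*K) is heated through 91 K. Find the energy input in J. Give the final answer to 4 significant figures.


Q = m * cp * dT
Q = 1380 * 1.83 * 91
Q = 229800 J


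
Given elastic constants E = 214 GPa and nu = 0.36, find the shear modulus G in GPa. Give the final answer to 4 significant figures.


G = E / (2*(1+nu))
G = 214 / (2*(1+0.36))
G = 78.68 GPa


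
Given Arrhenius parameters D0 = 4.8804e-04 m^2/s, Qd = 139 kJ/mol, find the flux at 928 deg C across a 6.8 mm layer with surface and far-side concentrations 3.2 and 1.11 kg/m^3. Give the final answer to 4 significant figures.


Step 1: D = D0 * exp(-Qd/(R*T))
T = 928 + 273.15 = 1201.15 K
D = 4.8804e-04 * exp(-139e3 / (8.314 * 1201.15)) = 4.40066e-10 m^2/s
Step 2: J = D * (C1 - C2) / dx
J = 4.40066e-10 * (3.2 - 1.11) / 6.8e-03
J = 1.353e-07 kg/(m^2*s)


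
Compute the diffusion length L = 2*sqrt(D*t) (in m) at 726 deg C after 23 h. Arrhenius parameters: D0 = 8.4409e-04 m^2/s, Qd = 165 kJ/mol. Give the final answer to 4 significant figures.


Step 1: D = D0 * exp(-Qd/(R*T))
T = 999.15 K
D = 8.4409e-04 * exp(-165e3 / (8.314 * 999.15)) = 1.9954e-12 m^2/s
Step 2: L = 2*sqrt(D*t)
t = 23 h = 82800 s
L = 2*sqrt(1.9954e-12 * 82800) = 8.129e-04 m


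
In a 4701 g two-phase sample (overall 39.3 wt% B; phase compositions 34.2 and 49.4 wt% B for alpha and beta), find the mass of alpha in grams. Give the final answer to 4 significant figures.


f_alpha = (C_beta - C0) / (C_beta - C_alpha)
f_alpha = (49.4 - 39.3) / (49.4 - 34.2) = 0.664474
m_alpha = f_alpha * m_total = 0.664474 * 4701 = 3124 g


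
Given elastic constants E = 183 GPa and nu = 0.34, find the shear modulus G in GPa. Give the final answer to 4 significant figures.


G = E / (2*(1+nu))
G = 183 / (2*(1+0.34))
G = 68.28 GPa


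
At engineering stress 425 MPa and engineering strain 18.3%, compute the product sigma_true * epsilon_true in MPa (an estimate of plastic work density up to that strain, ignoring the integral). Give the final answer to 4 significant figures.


sigma_true = sigma_eng * (1 + epsilon_eng)
sigma_true = 425 * (1 + 0.183) = 502.775 MPa
epsilon_true = ln(1 + epsilon_eng)
epsilon_true = ln(1 + 0.183) = 0.168054
sigma_true * epsilon_true = 502.775 * 0.168054 = 84.49 MPa


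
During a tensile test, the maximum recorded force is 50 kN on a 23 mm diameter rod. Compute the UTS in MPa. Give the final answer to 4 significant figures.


A0 = pi*(d/2)^2 = pi*(23/2)^2 = 415.476 mm^2
UTS = F_max / A0 = 50*1000 / 415.476
UTS = 120.3 MPa


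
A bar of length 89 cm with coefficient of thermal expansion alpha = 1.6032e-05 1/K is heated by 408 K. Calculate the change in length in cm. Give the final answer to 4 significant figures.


dL = L0 * alpha * dT
dL = 89 * 1.6032e-05 * 408
dL = 0.5822 cm


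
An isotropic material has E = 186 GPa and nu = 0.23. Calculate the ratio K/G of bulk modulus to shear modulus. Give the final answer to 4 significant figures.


G = E / (2*(1+nu))
G = 186 / (2*(1+0.23)) = 75.6098 GPa
K = E / (3*(1-2*nu))
K = 186 / (3*(1-2*0.23)) = 114.815 GPa
K/G = 114.815 / 75.6098 = 1.519


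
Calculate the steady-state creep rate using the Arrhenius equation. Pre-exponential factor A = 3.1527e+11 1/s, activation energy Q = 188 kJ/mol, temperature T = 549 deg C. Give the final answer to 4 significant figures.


rate = A * exp(-Q / (R*T))
T = 549 + 273.15 = 822.15 K
rate = 3.1527e+11 * exp(-188e3 / (8.314 * 822.15))
rate = 0.3579 1/s


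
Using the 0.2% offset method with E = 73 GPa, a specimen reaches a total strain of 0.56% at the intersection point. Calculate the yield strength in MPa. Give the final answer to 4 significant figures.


Offset strain = 0.002
Elastic strain at yield = total_strain - offset = 5.6e-03 - 0.002 = 3.6e-03
sigma_y = E * elastic_strain = 73000 * 3.6e-03
sigma_y = 262.8 MPa


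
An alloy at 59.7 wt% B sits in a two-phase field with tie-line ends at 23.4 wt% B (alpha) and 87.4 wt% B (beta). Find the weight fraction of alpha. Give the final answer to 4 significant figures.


f_alpha = (C_beta - C0) / (C_beta - C_alpha)
f_alpha = (87.4 - 59.7) / (87.4 - 23.4)
f_alpha = 0.4328


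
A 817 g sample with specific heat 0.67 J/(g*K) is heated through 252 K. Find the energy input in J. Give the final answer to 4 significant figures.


Q = m * cp * dT
Q = 817 * 0.67 * 252
Q = 137900 J


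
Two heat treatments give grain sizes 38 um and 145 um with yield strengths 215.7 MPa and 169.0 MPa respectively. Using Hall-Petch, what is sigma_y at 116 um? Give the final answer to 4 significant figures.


sigma_y = sigma0 + k / sqrt(d)
1/sqrt(d1) = 1/sqrt(3.8e-05) = 162.221;  1/sqrt(d2) = 83.0455
k = (sigma1 - sigma2) / (1/sqrt(d1) - 1/sqrt(d2)) = (215.7 - 169.0) / (162.221 - 83.0455) = 0.589826 MPa*m^0.5
sigma0 = sigma1 - k/sqrt(d1) = 215.7 - 0.589826*162.221 = 120.018 MPa
sigma_y(d3) = 120.018 + 0.589826 / sqrt(1.16e-04) = 174.8 MPa


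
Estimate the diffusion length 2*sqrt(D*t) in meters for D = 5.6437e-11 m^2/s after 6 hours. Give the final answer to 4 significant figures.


t = 6 hr = 21600 s
Diffusion length = 2*sqrt(D*t)
= 2*sqrt(5.6437e-11 * 21600)
= 2.208e-03 m


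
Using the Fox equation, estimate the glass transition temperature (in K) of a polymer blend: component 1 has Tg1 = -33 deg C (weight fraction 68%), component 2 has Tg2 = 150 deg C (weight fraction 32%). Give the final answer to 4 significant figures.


1/Tg = w1/Tg1 + w2/Tg2 (in Kelvin)
Tg1 = 240.15 K, Tg2 = 423.15 K
1/Tg = 0.68/240.15 + 0.32/423.15
Tg = 278.7 K


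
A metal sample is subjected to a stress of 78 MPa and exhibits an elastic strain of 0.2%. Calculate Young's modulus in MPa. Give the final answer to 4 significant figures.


E = sigma / epsilon
epsilon = 0.2% = 2e-03
E = 78 / 2e-03
E = 39000 MPa


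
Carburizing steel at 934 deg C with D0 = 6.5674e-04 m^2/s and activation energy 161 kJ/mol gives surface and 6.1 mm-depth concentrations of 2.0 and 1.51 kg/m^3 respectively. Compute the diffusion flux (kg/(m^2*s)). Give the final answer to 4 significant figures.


Step 1: D = D0 * exp(-Qd/(R*T))
T = 934 + 273.15 = 1207.15 K
D = 6.5674e-04 * exp(-161e3 / (8.314 * 1207.15)) = 7.08768e-11 m^2/s
Step 2: J = D * (C1 - C2) / dx
J = 7.08768e-11 * (2.0 - 1.51) / 6.1e-03
J = 5.693e-09 kg/(m^2*s)
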